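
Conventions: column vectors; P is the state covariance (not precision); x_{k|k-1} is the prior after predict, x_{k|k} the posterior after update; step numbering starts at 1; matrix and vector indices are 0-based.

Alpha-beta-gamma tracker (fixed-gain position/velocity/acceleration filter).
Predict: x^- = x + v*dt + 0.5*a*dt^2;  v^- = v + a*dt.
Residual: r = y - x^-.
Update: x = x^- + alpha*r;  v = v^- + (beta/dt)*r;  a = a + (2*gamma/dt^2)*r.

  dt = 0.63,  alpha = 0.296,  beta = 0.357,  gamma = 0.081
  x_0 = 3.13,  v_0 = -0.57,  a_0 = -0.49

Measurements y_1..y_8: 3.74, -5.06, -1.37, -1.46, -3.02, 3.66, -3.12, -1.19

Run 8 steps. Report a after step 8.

a_post = 2.0916

step 1: x_pred=2.6737  r=1.0663  x^+=2.9893  v^+=-0.2744  a^+=-0.0548
step 2: x_pred=2.8055  r=-7.8655  x^+=0.4773  v^+=-4.7661  a^+=-3.2652
step 3: x_pred=-3.1733  r=1.8033  x^+=-2.6395  v^+=-5.8013  a^+=-2.5292
step 4: x_pred=-6.7962  r=5.3362  x^+=-5.2167  v^+=-4.3708  a^+=-0.3511
step 5: x_pred=-8.0400  r=5.0200  x^+=-6.5541  v^+=-1.7473  a^+=1.6979
step 6: x_pred=-7.3179  r=10.9779  x^+=-4.0685  v^+=5.5432  a^+=6.1787
step 7: x_pred=0.6499  r=-3.7699  x^+=-0.4660  v^+=7.2994  a^+=4.6399
step 8: x_pred=5.0534  r=-6.2434  x^+=3.2054  v^+=6.6847  a^+=2.0916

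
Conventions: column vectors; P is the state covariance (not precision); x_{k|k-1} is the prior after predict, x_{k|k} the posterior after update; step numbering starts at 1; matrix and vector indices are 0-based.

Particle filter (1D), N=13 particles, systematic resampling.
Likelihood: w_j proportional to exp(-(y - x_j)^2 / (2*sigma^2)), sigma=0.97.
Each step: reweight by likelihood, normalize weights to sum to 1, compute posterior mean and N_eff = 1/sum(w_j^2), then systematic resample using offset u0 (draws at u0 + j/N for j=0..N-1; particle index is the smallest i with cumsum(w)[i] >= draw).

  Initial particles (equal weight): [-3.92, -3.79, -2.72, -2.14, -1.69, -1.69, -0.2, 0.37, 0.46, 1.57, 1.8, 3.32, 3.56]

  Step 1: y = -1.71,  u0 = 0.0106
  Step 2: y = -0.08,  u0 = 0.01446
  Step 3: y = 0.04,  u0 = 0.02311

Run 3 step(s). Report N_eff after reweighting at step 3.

step 1: w=[0.0180, 0.0242, 0.1402, 0.2186, 0.2411, 0.2411, 0.0718, 0.0242, 0.0197, 0.0008, 0.0003, 0.0000, 0.0000]  mean=-1.8207  Neff=5.2436  idx=[0, 2, 2, 3, 3, 3, 4, 4, 4, 5, 5, 5, 6]
step 2: w=[0.0001, 0.0086, 0.0086, 0.0365, 0.0365, 0.0365, 0.0879, 0.0879, 0.0879, 0.0879, 0.0879, 0.0879, 0.3458]  mean=-1.2421  Neff=5.8803  idx=[2, 5, 6, 7, 8, 9, 9, 10, 11, 12, 12, 12, 12]
step 3: w=[0.0032, 0.0148, 0.0377, 0.0377, 0.0377, 0.0377, 0.0377, 0.0377, 0.0377, 0.1795, 0.1795, 0.1795, 0.1795]  mean=-0.6303  Neff=7.1922  idx=[2, 4, 6, 8, 9, 9, 10, 10, 10, 11, 11, 12, 12]

N_eff = 7.1922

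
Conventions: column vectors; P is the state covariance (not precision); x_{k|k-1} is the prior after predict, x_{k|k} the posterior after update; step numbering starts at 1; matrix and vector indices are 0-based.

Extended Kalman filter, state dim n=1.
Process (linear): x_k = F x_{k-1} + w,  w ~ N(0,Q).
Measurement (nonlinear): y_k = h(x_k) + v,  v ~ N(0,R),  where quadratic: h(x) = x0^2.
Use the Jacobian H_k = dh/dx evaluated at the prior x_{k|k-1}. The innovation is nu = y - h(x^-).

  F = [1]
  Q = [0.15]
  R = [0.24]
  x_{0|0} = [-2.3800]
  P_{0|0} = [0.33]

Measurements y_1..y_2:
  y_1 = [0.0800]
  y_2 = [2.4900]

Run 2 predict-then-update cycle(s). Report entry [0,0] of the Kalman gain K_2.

K[0,0] = -0.3256

step 1: x^-=[-2.3800]  P^-=[0.4800]  H_jac=[-4.7600]  S=[11.1156]  K=[-0.2055]  nu=[-5.5844]  x^+=[-1.2321]  P^+=[0.0104]
step 2: x^-=[-1.2321]  P^-=[0.1604]  H_jac=[-2.4643]  S=[1.2138]  K=[-0.3256]  nu=[0.9718]  x^+=[-1.5485]  P^+=[0.0317]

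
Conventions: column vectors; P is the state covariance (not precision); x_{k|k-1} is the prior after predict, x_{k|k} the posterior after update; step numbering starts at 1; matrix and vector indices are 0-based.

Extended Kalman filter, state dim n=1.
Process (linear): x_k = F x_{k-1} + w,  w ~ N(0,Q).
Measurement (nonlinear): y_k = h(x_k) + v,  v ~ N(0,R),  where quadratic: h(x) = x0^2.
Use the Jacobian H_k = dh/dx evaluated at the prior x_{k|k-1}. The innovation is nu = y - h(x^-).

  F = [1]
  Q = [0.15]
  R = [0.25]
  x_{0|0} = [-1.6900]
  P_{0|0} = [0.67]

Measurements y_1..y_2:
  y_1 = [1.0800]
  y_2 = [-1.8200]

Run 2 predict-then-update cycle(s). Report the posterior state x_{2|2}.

x_post = [-0.1001]

step 1: x^-=[-1.6900]  P^-=[0.8200]  H_jac=[-3.3800]  S=[9.6180]  K=[-0.2882]  nu=[-1.7761]  x^+=[-1.1782]  P^+=[0.0213]
step 2: x^-=[-1.1782]  P^-=[0.1713]  H_jac=[-2.3564]  S=[1.2012]  K=[-0.3361]  nu=[-3.2081]  x^+=[-0.1001]  P^+=[0.0357]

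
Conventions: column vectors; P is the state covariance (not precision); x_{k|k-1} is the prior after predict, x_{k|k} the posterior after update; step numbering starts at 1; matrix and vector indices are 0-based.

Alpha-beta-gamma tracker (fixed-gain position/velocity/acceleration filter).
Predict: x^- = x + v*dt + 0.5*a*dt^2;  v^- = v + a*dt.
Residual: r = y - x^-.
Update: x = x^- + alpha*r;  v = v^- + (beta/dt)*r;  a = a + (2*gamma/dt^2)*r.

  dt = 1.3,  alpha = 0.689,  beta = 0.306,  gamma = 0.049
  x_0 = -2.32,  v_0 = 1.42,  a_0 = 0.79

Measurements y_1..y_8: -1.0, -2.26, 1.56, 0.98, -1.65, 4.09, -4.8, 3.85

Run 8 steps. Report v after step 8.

v_post = -0.0903

step 1: x_pred=0.1936  r=-1.1936  x^+=-0.6288  v^+=2.1661  a^+=0.7208
step 2: x_pred=2.7961  r=-5.0561  x^+=-0.6875  v^+=1.9129  a^+=0.4276
step 3: x_pred=2.1606  r=-0.6006  x^+=1.7468  v^+=2.3274  a^+=0.3928
step 4: x_pred=5.1043  r=-4.1243  x^+=2.2627  v^+=1.8672  a^+=0.1536
step 5: x_pred=4.8199  r=-6.4699  x^+=0.3621  v^+=0.5440  a^+=-0.2216
step 6: x_pred=0.8821  r=3.2079  x^+=3.0923  v^+=1.0110  a^+=-0.0356
step 7: x_pred=4.3767  r=-9.1767  x^+=-1.9461  v^+=-1.1952  a^+=-0.5677
step 8: x_pred=-3.9795  r=7.8295  x^+=1.4150  v^+=-0.0903  a^+=-0.1137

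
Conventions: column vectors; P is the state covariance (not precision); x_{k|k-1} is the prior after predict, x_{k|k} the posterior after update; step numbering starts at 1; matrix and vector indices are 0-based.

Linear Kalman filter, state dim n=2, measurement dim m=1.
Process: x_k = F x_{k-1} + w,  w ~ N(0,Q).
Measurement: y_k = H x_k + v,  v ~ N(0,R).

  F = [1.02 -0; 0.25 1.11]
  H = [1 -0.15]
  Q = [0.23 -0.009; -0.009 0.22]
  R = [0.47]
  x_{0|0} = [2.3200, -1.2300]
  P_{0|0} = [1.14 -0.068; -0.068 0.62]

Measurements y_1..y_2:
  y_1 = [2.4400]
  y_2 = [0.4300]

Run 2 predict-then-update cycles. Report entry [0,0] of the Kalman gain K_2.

K[0,0] = 0.5558

step 1: x^-=[2.3664, -0.7853]  P^-=[1.4161 0.2047; 0.2047 1.0174]  S=[1.8475]  K=[0.7498; 0.0282]  nu=[-0.0442]  x^+=[2.3333, -0.7865]  P^+=[0.3773 0.1656; 0.1656 1.0159]
step 2: x^-=[2.3799, -0.2898]  P^-=[0.6225 0.2747; 0.2747 1.5873]  S=[1.0458]  K=[0.5558; 0.0351]  nu=[-1.9934]  x^+=[1.2719, -0.3596]  P^+=[0.2994 0.2544; 0.2544 1.5860]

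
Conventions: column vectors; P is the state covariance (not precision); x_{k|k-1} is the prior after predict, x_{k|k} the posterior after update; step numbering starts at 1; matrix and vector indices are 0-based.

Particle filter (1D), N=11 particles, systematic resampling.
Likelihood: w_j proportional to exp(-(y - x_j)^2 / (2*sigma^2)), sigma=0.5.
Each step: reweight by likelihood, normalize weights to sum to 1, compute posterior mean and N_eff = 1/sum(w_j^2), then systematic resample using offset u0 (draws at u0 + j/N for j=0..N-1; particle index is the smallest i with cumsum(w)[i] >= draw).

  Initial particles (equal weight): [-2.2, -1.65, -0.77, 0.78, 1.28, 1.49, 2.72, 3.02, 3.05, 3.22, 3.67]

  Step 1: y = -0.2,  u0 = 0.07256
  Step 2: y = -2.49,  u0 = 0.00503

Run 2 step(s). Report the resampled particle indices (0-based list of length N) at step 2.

step 1: w=[0.0005, 0.0213, 0.7462, 0.2094, 0.0179, 0.0047, 0.0000, 0.0000, 0.0000, 0.0000, 0.0000]  mean=-0.4176  Neff=1.6625  idx=[2, 2, 2, 2, 2, 2, 2, 2, 3, 3, 4]
step 2: w=[0.1250, 0.1250, 0.1250, 0.1250, 0.1250, 0.1250, 0.1250, 0.1250, 0.0000, 0.0000, 0.0000]  mean=-0.7700  Neff=8.0000  idx=[0, 0, 1, 2, 2, 3, 4, 5, 5, 6, 7]

resampled_idx = [0, 0, 1, 2, 2, 3, 4, 5, 5, 6, 7]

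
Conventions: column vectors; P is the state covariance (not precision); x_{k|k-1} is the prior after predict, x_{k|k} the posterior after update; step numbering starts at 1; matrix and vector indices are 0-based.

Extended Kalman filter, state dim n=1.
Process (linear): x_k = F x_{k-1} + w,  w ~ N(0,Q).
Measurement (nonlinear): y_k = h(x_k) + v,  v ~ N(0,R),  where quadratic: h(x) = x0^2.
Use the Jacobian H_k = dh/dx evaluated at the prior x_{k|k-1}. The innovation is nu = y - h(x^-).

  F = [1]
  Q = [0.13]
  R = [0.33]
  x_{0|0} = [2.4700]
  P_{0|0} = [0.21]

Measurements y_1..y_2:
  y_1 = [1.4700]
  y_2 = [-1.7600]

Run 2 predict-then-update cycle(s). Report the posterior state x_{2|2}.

x_post = [0.4787]

step 1: x^-=[2.4700]  P^-=[0.3400]  H_jac=[4.9400]  S=[8.6272]  K=[0.1947]  nu=[-4.6309]  x^+=[1.5684]  P^+=[0.0130]
step 2: x^-=[1.5684]  P^-=[0.1430]  H_jac=[3.1369]  S=[1.7372]  K=[0.2582]  nu=[-4.2200]  x^+=[0.4787]  P^+=[0.0272]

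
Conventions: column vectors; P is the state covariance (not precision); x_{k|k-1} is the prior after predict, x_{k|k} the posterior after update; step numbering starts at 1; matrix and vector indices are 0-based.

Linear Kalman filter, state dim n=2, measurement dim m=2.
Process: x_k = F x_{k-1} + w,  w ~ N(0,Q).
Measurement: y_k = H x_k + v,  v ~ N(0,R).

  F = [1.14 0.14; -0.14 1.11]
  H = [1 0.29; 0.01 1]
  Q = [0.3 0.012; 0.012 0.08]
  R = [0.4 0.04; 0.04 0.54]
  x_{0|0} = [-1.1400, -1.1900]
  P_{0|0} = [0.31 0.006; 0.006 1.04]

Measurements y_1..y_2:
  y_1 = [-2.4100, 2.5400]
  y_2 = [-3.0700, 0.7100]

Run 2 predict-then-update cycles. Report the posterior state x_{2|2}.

step 1: x^-=[-1.4662, -1.1613]  P^-=[0.7252 0.1316; 0.1316 1.3656]  S=[1.3164 0.5753; 0.5753 1.9083]  K=[0.6313 -0.1175; 0.1011 0.6858]  nu=[-0.6070, 3.7160]  x^+=[-2.2861, 1.3258]  P^+=[0.2596 -0.0408; -0.0408 0.3748]
step 2: x^-=[-2.4205, 1.7917]  P^-=[0.6317 -0.0220; -0.0220 0.5596]  S=[1.0660 0.1865; 0.1865 1.0992]  K=[0.6071 -0.1173; 0.0438 0.5014]  nu=[-1.1690, -1.0575]  x^+=[-3.0063, 1.2102]  P^+=[0.2502 -0.0416; -0.0416 0.2729]

x_post = [-3.0063, 1.2102]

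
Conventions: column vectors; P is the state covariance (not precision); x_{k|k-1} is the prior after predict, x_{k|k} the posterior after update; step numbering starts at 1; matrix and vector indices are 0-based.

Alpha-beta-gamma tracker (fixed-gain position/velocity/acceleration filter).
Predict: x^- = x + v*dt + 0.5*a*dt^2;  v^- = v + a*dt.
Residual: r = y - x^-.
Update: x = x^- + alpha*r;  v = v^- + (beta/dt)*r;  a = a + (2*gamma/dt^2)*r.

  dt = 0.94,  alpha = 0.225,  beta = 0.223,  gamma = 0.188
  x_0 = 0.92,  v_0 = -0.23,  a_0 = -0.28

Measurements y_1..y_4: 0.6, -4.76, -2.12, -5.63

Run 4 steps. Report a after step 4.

step 1: x_pred=0.5801  r=0.0199  x^+=0.5846  v^+=-0.4885  a^+=-0.2715
step 2: x_pred=0.0054  r=-4.7654  x^+=-1.0668  v^+=-1.8742  a^+=-2.2994
step 3: x_pred=-3.8444  r=1.7244  x^+=-3.4564  v^+=-3.6266  a^+=-1.5656
step 4: x_pred=-7.5571  r=1.9271  x^+=-7.1235  v^+=-4.6410  a^+=-0.7455

a_post = -0.7455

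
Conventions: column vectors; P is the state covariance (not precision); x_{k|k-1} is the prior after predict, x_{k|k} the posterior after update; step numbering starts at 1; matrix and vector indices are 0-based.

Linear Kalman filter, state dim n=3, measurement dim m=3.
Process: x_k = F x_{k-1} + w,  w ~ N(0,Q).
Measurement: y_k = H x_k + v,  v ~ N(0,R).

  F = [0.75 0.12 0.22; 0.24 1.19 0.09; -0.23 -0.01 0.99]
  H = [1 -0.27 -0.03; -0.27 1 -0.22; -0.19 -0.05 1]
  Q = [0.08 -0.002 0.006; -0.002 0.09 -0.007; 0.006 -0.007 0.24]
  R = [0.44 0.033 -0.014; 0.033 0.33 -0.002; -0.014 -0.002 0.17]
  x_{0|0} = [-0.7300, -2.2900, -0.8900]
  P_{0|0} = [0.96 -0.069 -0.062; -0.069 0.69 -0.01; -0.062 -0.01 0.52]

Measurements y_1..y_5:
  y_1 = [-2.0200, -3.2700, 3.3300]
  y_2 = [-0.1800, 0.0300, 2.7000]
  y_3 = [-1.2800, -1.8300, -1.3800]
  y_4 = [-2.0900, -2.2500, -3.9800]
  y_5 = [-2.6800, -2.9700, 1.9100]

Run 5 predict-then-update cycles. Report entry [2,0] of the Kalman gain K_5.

step 1: x^-=[-1.0181, -2.9804, -0.6903]  P^-=[0.6217 0.2059 -0.0888; 0.2059 1.0824 -0.0280; -0.0888 -0.0280 0.8286]  S=[1.0351 -0.1828 -0.2239; -0.1828 1.3884 -0.2509; -0.2239 -0.2509 1.0642]  K=[0.5540 0.1029 -0.0633; 0.0707 0.7681 0.0820; 0.0787 0.0240 0.8180]  nu=[-1.8273, -0.7164, 3.6778]  x^+=[-2.3370, -3.3582, 2.1572]  P^+=[0.2869 0.1393 0.0428; 0.1393 0.3049 0.0531; 0.0428 0.0531 0.1487]
step 2: x^-=[-1.6811, -4.3629, 2.7067]  P^-=[0.2950 0.2441 0.0194; 0.2441 0.6323 0.0201; 0.0194 0.0201 0.3811]  S=[0.6488 0.0435 -0.0585; 0.0435 0.8639 -0.1295; -0.0585 -0.1295 0.5585]  K=[0.3398 0.1663 -0.0133; 0.0732 0.6552 0.0560; 0.0644 0.0196 0.6851]  nu=[0.4043, 4.5345, -0.5443]  x^+=[-0.7825, -1.3927, 2.4489]  P^+=[0.1900 0.1251 0.0350; 0.1251 0.2620 0.0441; 0.0350 0.0441 0.1244]
step 3: x^-=[-0.2152, -1.6247, 2.6183]  P^-=[0.2331 0.2036 0.0250; 0.2036 0.5554 0.0154; 0.0250 0.0154 0.3557]  S=[0.6027 0.0360 -0.0402; 0.0360 0.8059 -0.1222; -0.0402 -0.1222 0.5284]  K=[0.2851 0.1552 0.0018; 0.0544 0.6221 0.0513; 0.0608 0.0125 0.6703]  nu=[-1.4249, 0.3126, -4.1204]  x^+=[-0.5802, -1.7192, -0.2266]  P^+=[0.1616 0.1114 0.0323; 0.1114 0.2459 0.0402; 0.0323 0.0402 0.1212]
step 4: x^-=[-0.6913, -2.2055, -0.0736]  P^-=[0.2131 0.1820 0.0273; 0.1820 0.5221 0.0155; 0.0273 0.0155 0.3524]  S=[0.5918 0.0268 -0.0345; 0.0268 0.7828 -0.1174; -0.0345 -0.1174 0.5229]  K=[0.2696 0.1432 0.0073; 0.0442 0.6062 0.0526; 0.0597 0.0096 0.6686]  nu=[-1.9964, -0.2473, -4.1480]  x^+=[-1.2955, -2.6619, -2.9685]  P^+=[0.1523 0.1042 0.0313; 0.1042 0.2381 0.0388; 0.0313 0.0388 0.1207]
step 5: x^-=[-1.9441, -3.7457, -2.6143]  P^-=[0.2061 0.1721 0.0283; 0.1721 0.5060 0.0162; 0.0283 0.0162 0.3518]  S=[0.5889 0.0222 -0.0326; 0.0222 0.7714 -0.1146; -0.0326 -0.1146 0.5214]  K=[0.2650 0.1367 0.0092; 0.0399 0.5980 0.0537; 0.0593 0.0084 0.6684]  nu=[-1.8256, -0.3244, 3.9676]  x^+=[-2.4356, -3.7992, -0.0733]  P^+=[0.1491 0.1009 0.0310; 0.1009 0.2342 0.0383; 0.0310 0.0383 0.1206]

K[2,0] = 0.0593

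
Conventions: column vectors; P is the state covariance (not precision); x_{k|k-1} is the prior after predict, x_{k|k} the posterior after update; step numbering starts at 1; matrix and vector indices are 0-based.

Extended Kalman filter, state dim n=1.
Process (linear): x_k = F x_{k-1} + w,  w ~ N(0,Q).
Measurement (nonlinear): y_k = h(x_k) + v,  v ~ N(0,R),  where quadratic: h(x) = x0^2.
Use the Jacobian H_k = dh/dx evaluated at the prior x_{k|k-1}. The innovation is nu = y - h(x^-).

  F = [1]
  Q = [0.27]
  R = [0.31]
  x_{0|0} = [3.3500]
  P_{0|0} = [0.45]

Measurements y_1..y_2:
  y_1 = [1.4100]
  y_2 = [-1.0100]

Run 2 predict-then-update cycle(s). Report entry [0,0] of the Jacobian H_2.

step 1: x^-=[3.3500]  P^-=[0.7200]  H_jac=[6.7000]  S=[32.6308]  K=[0.1478]  nu=[-9.8125]  x^+=[1.8994]  P^+=[0.0068]
step 2: x^-=[1.8994]  P^-=[0.2768]  H_jac=[3.7987]  S=[4.3049]  K=[0.2443]  nu=[-4.6176]  x^+=[0.7713]  P^+=[0.0199]

H_jac[0,0] = 3.7987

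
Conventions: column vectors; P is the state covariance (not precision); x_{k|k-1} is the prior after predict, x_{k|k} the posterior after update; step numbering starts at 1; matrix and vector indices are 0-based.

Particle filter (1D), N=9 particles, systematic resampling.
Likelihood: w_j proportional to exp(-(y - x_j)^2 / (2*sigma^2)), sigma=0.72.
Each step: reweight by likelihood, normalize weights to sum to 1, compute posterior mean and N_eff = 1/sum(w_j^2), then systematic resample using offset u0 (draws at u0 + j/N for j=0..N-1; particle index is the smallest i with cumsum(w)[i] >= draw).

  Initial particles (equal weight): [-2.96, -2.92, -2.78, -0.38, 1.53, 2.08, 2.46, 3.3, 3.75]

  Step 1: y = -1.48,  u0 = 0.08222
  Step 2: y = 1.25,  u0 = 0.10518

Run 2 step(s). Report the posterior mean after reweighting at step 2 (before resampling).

post_mean = -0.3800

step 1: w=[0.1583, 0.1772, 0.2566, 0.4076, 0.0002, 0.0000, 0.0000, 0.0000, 0.0000]  mean=-1.8540  Neff=3.4664  idx=[0, 1, 1, 2, 2, 3, 3, 3, 3]
step 2: w=[0.0000, 0.0000, 0.0000, 0.0000, 0.0000, 0.2500, 0.2500, 0.2500, 0.2500]  mean=-0.3800  Neff=4.0000  idx=[5, 5, 6, 6, 7, 7, 8, 8, 8]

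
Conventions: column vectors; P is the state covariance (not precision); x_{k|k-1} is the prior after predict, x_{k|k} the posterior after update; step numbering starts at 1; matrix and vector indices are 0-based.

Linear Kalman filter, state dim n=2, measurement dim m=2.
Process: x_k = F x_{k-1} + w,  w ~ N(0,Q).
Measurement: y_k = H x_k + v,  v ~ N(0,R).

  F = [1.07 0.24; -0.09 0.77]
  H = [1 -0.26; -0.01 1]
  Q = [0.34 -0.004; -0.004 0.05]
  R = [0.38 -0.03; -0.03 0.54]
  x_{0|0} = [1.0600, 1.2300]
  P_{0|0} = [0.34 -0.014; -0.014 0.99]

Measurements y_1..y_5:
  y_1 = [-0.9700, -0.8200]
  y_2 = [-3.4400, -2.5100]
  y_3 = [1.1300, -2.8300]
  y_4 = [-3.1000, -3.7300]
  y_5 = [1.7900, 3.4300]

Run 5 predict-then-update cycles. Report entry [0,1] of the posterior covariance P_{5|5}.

step 1: x^-=[1.4294, 0.8517]  P^-=[0.7791 0.1350; 0.1350 0.6417]  S=[1.1323 -0.0693; -0.0693 1.1790]  K=[0.6661 0.1470; 0.0051 0.5434]  nu=[-2.1780, -1.6574]  x^+=[-0.2650, -0.0601]  P^+=[0.2648 0.0621; 0.0621 0.2939]
step 2: x^-=[-0.2979, -0.0224]  P^-=[0.6920 0.0746; 0.0746 0.2178]  S=[1.0479 -0.0188; -0.0188 0.7564]  K=[0.6437 0.1054; 0.0223 0.2875]  nu=[-3.1479, -2.4906]  x^+=[-2.5869, -0.8086]  P^+=[0.2519 0.0401; 0.0401 0.1550]
step 3: x^-=[-2.9621, -0.3898]  P^-=[0.6579 0.0326; 0.0326 0.1384]  S=[1.0303 -0.0399; -0.0399 0.6778]  K=[0.6333 0.0756; 0.0046 0.2039]  nu=[3.9907, -2.4698]  x^+=[-0.6217, -0.8751]  P^+=[0.2447 0.0243; 0.0243 0.1102]
step 4: x^-=[-0.8753, -0.6179]  P^-=[0.6390 0.0123; 0.0123 0.1140]  S=[1.0203 -0.0537; -0.0537 0.6538]  K=[0.6263 0.0605; -0.0079 0.1735]  nu=[-2.3854, -3.1209]  x^+=[-2.5580, -1.1406]  P^+=[0.2404 0.0163; 0.0163 0.0941]
step 5: x^-=[-3.0108, -0.6480]  P^-=[0.6290 0.0033; 0.0033 0.1055]  S=[1.0144 -0.0604; -0.0604 0.6455]  K=[0.6224 0.0536; -0.0141 0.1620]  nu=[4.6323, 4.0479]  x^+=[0.0894, -0.0576]  P^+=[0.2382 0.0127; 0.0127 0.0880]

P_post[0,1] = 0.0127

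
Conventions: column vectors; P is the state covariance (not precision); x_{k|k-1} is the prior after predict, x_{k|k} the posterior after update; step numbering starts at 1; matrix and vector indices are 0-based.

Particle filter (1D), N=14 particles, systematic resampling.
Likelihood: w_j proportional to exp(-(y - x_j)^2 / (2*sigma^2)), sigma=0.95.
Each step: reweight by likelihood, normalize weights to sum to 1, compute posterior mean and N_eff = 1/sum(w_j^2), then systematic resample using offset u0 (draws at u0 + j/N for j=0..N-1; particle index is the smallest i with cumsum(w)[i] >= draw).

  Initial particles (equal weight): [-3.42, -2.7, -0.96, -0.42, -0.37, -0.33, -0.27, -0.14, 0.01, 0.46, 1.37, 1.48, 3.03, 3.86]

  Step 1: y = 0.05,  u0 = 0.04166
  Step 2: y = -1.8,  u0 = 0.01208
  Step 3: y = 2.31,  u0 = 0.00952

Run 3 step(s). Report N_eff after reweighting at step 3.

N_eff = 9.7468

step 1: w=[0.0002, 0.0019, 0.0724, 0.1128, 0.1156, 0.1177, 0.1204, 0.1249, 0.1274, 0.1161, 0.0485, 0.0411, 0.0009, 0.0000]  mean=-0.0693  Neff=9.1709  idx=[2, 3, 3, 4, 5, 5, 6, 7, 7, 8, 8, 9, 9, 11]
step 2: w=[0.1959, 0.1008, 0.1008, 0.0933, 0.0875, 0.0875, 0.0792, 0.0629, 0.0629, 0.0472, 0.0472, 0.0171, 0.0171, 0.0007]  mean=-0.3862  Neff=9.8114  idx=[0, 0, 0, 1, 2, 2, 3, 4, 5, 5, 6, 7, 8, 10]
step 3: w=[0.0093, 0.0093, 0.0093, 0.0558, 0.0558, 0.0558, 0.0648, 0.0729, 0.0729, 0.0729, 0.0868, 0.1247, 0.1247, 0.1850]  mean=-0.2497  Neff=9.7468  idx=[1, 3, 5, 6, 7, 8, 9, 10, 11, 11, 12, 12, 13, 13]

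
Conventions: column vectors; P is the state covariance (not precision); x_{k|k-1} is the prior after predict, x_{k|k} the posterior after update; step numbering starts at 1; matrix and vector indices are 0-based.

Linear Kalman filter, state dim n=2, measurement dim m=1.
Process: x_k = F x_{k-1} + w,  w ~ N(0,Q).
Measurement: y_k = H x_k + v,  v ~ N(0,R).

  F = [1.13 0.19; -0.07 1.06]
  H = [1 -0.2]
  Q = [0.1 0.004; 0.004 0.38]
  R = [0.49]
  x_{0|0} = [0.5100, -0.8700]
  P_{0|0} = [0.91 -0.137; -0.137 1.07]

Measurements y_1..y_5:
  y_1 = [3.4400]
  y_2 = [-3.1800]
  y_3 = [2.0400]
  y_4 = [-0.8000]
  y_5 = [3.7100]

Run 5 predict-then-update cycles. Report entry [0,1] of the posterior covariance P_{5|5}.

step 1: x^-=[0.4110, -0.9579]  P^-=[1.2418 -0.0148; -0.0148 1.6070]  S=[1.8020]  K=[0.6908; -0.1866]  nu=[2.8374]  x^+=[2.3710, -1.4872]  P^+=[0.3820 0.2175; 0.2175 1.5443]
step 2: x^-=[2.3966, -1.7424]  P^-=[0.7369 0.5424; 0.5424 2.0848]  S=[1.0933]  K=[0.5748; 0.1147]  nu=[-5.9251]  x^+=[-1.0089, -2.4222]  P^+=[0.3757 0.4703; 0.4703 2.0704]
step 3: x^-=[-1.6002, -2.4969]  P^-=[0.8564 0.9483; 0.9483 2.6384]  S=[1.0726]  K=[0.6216; 0.3922]  nu=[3.1409]  x^+=[0.3521, -1.2651]  P^+=[0.4420 0.6868; 0.6868 2.4734]
step 4: x^-=[0.1575, -1.3657]  P^-=[1.0486 1.2808; 1.2808 3.0593]  S=[1.1486]  K=[0.6899; 0.5823]  nu=[-1.2307]  x^+=[-0.6915, -2.0823]  P^+=[0.5019 0.8193; 0.8193 2.6698]
step 5: x^-=[-1.1770, -2.1589]  P^-=[1.1891 1.4725; 1.4725 3.2607]  S=[1.2205]  K=[0.7330; 0.6721]  nu=[4.4552]  x^+=[2.0885, 0.8356]  P^+=[0.5334 0.8712; 0.8712 2.7093]

P_post[0,1] = 0.8712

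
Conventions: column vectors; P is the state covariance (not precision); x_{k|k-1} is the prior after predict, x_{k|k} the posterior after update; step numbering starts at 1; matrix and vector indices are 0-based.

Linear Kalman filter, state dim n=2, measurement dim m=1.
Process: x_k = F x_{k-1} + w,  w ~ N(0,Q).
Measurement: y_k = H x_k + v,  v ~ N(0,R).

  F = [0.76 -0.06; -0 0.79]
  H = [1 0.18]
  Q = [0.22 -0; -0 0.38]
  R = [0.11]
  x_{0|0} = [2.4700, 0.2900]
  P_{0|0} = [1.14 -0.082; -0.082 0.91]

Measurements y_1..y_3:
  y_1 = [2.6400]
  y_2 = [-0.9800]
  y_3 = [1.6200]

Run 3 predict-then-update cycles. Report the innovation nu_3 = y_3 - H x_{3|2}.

step 1: x^-=[1.8598, 0.2291]  P^-=[0.8892 -0.0924; -0.0924 0.9479]  S=[0.9967]  K=[0.8755; 0.0785]  nu=[0.7390]  x^+=[2.5068, 0.2871]  P^+=[0.1253 -0.1609; -0.1609 0.9418]
step 2: x^-=[1.8879, 0.2268]  P^-=[0.3104 -0.1412; -0.1412 0.9678]  S=[0.4009]  K=[0.7108; 0.0822]  nu=[-2.9087]  x^+=[-0.1797, -0.0123]  P^+=[0.1078 -0.1647; -0.1647 0.9651]
step 3: x^-=[-0.1359, -0.0097]  P^-=[0.3008 -0.1446; -0.1446 0.9823]  S=[0.3905]  K=[0.7035; 0.0825]  nu=[1.7576]  x^+=[1.1006, 0.1352]  P^+=[0.1075 -0.1673; -0.1673 0.9796]

innov = [1.7576]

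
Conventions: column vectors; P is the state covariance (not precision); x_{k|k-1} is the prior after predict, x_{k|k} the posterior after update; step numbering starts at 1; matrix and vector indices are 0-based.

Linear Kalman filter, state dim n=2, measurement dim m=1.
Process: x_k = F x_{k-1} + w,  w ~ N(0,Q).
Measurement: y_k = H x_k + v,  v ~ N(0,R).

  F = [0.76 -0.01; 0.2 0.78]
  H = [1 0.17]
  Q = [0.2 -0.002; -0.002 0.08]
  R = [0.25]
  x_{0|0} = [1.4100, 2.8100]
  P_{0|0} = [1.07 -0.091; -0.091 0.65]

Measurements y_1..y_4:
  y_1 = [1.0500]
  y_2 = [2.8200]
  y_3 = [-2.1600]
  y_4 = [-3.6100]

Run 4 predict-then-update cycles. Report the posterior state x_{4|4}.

step 1: x^-=[1.0435, 2.4738]  P^-=[0.8195 0.1018; 0.1018 0.4899]  S=[1.1183]  K=[0.7483; 0.1655]  nu=[-0.4140]  x^+=[0.7337, 2.4053]  P^+=[0.1933 -0.0367; -0.0367 0.4592]
step 2: x^-=[0.5335, 2.0228]  P^-=[0.3123 0.0021; 0.0021 0.3557]  S=[0.5733]  K=[0.5453; 0.1092]  nu=[1.9426]  x^+=[1.5929, 2.2349]  P^+=[0.1418 -0.0320; -0.0320 0.3488]
step 3: x^-=[1.1883, 2.0618]  P^-=[0.2824 -0.0021; -0.0021 0.2879]  S=[0.5400]  K=[0.5223; 0.0868]  nu=[-3.6988]  x^+=[-0.7436, 1.7408]  P^+=[0.1351 -0.0266; -0.0266 0.2839]
step 4: x^-=[-0.5826, 1.2091]  P^-=[0.2785 0.0006; 0.0006 0.2498]  S=[0.5359]  K=[0.5198; 0.0804]  nu=[-3.2330]  x^+=[-2.2631, 0.9491]  P^+=[0.1337 -0.0218; -0.0218 0.2463]

x_post = [-2.2631, 0.9491]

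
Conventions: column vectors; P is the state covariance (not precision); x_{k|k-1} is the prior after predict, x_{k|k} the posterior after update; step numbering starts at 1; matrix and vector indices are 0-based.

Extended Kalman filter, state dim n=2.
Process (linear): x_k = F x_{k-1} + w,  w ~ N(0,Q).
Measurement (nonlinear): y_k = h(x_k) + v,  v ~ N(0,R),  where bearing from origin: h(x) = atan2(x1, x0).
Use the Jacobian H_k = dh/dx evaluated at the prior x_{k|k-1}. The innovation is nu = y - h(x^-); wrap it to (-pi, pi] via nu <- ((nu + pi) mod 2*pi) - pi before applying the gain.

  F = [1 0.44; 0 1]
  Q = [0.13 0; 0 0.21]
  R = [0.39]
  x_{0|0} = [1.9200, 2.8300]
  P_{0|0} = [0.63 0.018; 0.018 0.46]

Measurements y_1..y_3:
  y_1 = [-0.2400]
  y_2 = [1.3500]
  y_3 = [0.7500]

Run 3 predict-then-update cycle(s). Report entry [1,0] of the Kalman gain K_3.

K[1,0] = 0.2111

step 1: x^-=[3.1652, 2.8300]  P^-=[0.8649 0.2204; 0.2204 0.6700]  H_jac=[-0.1570 0.1756]  S=[0.4198]  K=[-0.2312; 0.1978]  nu=[-0.9695]  x^+=[3.3894, 2.6382]  P^+=[0.8424 0.2396; 0.2396 0.6536]
step 2: x^-=[4.5502, 2.6382]  P^-=[1.3098 0.5272; 0.5272 0.8636]  H_jac=[-0.0954 0.1645]  S=[0.4087]  K=[-0.0935; 0.2245]  nu=[0.8246]  x^+=[4.4731, 2.8234]  P^+=[1.3063 0.5358; 0.5358 0.8430]
step 3: x^-=[5.7154, 2.8234]  P^-=[2.0709 0.9067; 0.9067 1.0530]  H_jac=[-0.0695 0.1406]  S=[0.4031]  K=[-0.0406; 0.2111]  nu=[0.2912]  x^+=[5.7036, 2.8848]  P^+=[2.0703 0.9101; 0.9101 1.0350]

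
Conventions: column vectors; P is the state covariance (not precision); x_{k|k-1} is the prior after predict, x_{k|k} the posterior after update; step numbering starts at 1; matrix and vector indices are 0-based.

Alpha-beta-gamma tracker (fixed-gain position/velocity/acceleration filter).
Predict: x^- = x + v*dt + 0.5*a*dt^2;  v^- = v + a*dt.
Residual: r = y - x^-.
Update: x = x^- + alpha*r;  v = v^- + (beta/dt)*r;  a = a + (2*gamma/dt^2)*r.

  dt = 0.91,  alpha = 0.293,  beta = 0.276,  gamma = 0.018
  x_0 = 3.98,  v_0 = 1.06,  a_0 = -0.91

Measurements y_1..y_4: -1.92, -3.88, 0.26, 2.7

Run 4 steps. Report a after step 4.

a_post = -0.7115

step 1: x_pred=4.5678  r=-6.4878  x^+=2.6669  v^+=-1.7358  a^+=-1.1920
step 2: x_pred=0.5937  r=-4.4737  x^+=-0.7171  v^+=-4.1775  a^+=-1.3865
step 3: x_pred=-5.0927  r=5.3527  x^+=-3.5243  v^+=-3.8158  a^+=-1.1538
step 4: x_pred=-7.4744  r=10.1744  x^+=-4.4933  v^+=-1.7799  a^+=-0.7115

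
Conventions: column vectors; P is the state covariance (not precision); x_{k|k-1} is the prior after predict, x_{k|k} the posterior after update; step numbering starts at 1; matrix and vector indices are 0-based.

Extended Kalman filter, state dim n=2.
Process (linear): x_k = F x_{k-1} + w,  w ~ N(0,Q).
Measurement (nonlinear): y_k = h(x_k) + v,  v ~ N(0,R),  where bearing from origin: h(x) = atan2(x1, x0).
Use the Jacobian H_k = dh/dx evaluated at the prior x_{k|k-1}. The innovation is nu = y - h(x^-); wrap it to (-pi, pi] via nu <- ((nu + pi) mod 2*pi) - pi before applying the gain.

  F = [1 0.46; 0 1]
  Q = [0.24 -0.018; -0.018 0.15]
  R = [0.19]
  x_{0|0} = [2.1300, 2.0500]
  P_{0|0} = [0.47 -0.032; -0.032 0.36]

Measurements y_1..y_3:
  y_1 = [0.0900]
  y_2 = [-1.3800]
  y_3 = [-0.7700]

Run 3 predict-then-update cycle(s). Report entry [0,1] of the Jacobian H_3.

H_jac[0,1] = 0.1949

step 1: x^-=[3.0730, 2.0500]  P^-=[0.7567 0.1156; 0.1156 0.5100]  H_jac=[-0.1502 0.2252]  S=[0.2251]  K=[-0.3894; 0.4330]  nu=[-0.4983]  x^+=[3.2670, 1.8342]  P^+=[0.7226 0.1536; 0.1536 0.4678]
step 2: x^-=[4.1108, 1.8342]  P^-=[1.2029 0.3507; 0.3507 0.6178]  H_jac=[-0.0905 0.2029]  S=[0.2124]  K=[-0.1776; 0.4406]  nu=[-1.7997]  x^+=[4.4304, 1.0413]  P^+=[1.1962 0.3674; 0.3674 0.5766]
step 3: x^-=[4.9094, 1.0413]  P^-=[1.8961 0.6146; 0.6146 0.7266]  H_jac=[-0.0413 0.1949]  S=[0.2109]  K=[0.1963; 0.5509]  nu=[-0.9790]  x^+=[4.7173, 0.5019]  P^+=[1.8880 0.5918; 0.5918 0.6625]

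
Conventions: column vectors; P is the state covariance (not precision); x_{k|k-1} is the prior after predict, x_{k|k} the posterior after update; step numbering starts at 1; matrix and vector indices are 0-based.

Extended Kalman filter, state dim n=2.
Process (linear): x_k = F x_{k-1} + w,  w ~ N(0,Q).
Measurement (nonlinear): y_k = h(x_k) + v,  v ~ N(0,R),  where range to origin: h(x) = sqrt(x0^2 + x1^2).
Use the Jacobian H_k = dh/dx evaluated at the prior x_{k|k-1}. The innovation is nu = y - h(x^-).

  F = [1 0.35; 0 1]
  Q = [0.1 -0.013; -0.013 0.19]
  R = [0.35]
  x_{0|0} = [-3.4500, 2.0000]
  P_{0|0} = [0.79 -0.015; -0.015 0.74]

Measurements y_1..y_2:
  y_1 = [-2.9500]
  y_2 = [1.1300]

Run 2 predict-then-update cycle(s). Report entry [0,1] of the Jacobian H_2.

step 1: x^-=[-2.7500, 2.0000]  P^-=[0.9702 0.2310; 0.2310 0.9300]  H_jac=[-0.8087 0.5882]  S=[1.0865]  K=[-0.5971; 0.3315]  nu=[-6.3504]  x^+=[1.0417, -0.1052]  P^+=[0.5828 0.4461; 0.4461 0.8106]
step 2: x^-=[1.0049, -0.1052]  P^-=[1.0943 0.7168; 0.7168 1.0006]  H_jac=[0.9946 -0.1041]  S=[1.2949]  K=[0.7829; 0.4701]  nu=[0.1196]  x^+=[1.0985, -0.0490]  P^+=[0.3007 0.2402; 0.2402 0.7145]

H_jac[0,1] = -0.1041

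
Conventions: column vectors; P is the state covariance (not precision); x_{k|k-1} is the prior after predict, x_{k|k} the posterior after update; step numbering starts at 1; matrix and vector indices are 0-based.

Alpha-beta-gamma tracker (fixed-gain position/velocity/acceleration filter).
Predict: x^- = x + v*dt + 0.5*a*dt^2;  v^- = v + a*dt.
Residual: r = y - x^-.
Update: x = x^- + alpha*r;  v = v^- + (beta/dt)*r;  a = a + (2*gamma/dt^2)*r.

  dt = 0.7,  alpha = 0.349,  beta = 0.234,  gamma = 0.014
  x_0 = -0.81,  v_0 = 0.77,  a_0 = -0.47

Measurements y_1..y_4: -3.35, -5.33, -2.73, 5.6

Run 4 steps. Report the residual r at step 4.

step 1: x_pred=-0.3862  r=-2.9638  x^+=-1.4205  v^+=-0.5498  a^+=-0.6394
step 2: x_pred=-1.9620  r=-3.3680  x^+=-3.1374  v^+=-2.1232  a^+=-0.8318
step 3: x_pred=-4.8275  r=2.0975  x^+=-4.0955  v^+=-2.0043  a^+=-0.7120
step 4: x_pred=-5.6729  r=11.2729  x^+=-1.7387  v^+=1.2657  a^+=-0.0678

resid = 11.2729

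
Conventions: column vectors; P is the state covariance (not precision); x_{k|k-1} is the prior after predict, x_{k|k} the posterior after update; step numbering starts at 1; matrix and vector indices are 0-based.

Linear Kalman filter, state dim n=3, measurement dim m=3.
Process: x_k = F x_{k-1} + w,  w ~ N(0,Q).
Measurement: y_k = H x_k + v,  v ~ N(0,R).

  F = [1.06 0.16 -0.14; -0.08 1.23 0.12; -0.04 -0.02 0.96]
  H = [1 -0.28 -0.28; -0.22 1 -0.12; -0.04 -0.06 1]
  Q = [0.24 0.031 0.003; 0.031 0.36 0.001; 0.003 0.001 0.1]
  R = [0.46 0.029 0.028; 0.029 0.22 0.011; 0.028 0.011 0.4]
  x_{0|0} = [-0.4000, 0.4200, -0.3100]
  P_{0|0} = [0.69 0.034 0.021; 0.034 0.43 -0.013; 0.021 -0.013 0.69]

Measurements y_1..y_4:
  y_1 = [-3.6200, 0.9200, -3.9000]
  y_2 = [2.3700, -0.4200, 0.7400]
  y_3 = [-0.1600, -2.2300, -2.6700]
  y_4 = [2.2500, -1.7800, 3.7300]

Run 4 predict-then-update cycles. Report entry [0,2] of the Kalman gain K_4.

step 1: x^-=[-0.3134, 0.5114, -0.2900]  P^-=[1.0457 0.0943 -0.1019; 0.0943 1.0140 0.0535; -0.1019 0.0535 0.7361]  S=[1.6555 -0.3673 -0.3246; -0.3673 1.2355 -0.0557; -0.3246 -0.0557 1.1436]  K=[0.6680 0.1015 0.0639; 0.0684 0.8213 0.0497; -0.0737 -0.0039 0.6233]  nu=[-3.2446, 0.3049, -3.5919]  x^+=[-2.6795, 0.3613, -2.2908]  P^+=[0.3679 0.1315 0.0680; 0.1315 0.2180 0.0492; 0.0680 0.0492 0.2529]
step 2: x^-=[-2.4617, 0.3839, -2.0992]  P^-=[0.6861 0.2101 0.0264; 0.2101 0.6832 0.0721; 0.0264 0.0721 0.3268]  S=[1.1042 -0.0985 -0.0821; -0.0985 0.8328 -0.0019; -0.0821 -0.0019 0.7206]  K=[0.5770 0.1356 0.0470; 0.0699 0.7629 0.0414; -0.0419 0.0285 0.4414]  nu=[4.3514, -1.5974, 2.7638]  x^+=[-0.0375, -0.4161, -1.1075]  P^+=[0.3215 0.1246 0.0568; 0.1246 0.2030 0.0441; 0.0568 0.0441 0.1806]
step 3: x^-=[0.0487, -0.6417, -1.0534]  P^-=[0.6334 0.2027 0.0260; 0.2027 0.6592 0.0592; 0.0260 0.0592 0.2612]  S=[1.0468 -0.0871 -0.0586; -0.0871 0.8116 -0.0057; -0.0586 -0.0057 0.6564]  K=[0.5569 0.1342 0.0334; 0.0660 0.7558 0.0301; -0.0370 0.0261 0.3879]  nu=[-0.6833, -1.7040, -1.6532]  x^+=[-0.6157, -2.0244, -1.7137]  P^+=[0.3086 0.1199 0.0500; 0.1199 0.1996 0.0390; 0.0500 0.0390 0.1587]
step 4: x^-=[-0.7366, -2.6465, -1.5800]  P^-=[0.6191 0.1972 0.0218; 0.1972 0.6532 0.0515; 0.0218 0.0515 0.2417]  S=[1.0346 -0.0866 -0.0546; -0.0866 0.8086 -0.0099; -0.0546 -0.0099 0.6381]  K=[0.5514 0.1316 0.0261; 0.0642 0.7536 0.0241; -0.0369 0.0224 0.3698]  nu=[1.8032, 0.5148, 5.1218]  x^+=[0.4590, -2.0194, 0.2591]  P^+=[0.3042 0.1177 0.0465; 0.1177 0.1982 0.0363; 0.0465 0.0363 0.1512]

K[0,2] = 0.0261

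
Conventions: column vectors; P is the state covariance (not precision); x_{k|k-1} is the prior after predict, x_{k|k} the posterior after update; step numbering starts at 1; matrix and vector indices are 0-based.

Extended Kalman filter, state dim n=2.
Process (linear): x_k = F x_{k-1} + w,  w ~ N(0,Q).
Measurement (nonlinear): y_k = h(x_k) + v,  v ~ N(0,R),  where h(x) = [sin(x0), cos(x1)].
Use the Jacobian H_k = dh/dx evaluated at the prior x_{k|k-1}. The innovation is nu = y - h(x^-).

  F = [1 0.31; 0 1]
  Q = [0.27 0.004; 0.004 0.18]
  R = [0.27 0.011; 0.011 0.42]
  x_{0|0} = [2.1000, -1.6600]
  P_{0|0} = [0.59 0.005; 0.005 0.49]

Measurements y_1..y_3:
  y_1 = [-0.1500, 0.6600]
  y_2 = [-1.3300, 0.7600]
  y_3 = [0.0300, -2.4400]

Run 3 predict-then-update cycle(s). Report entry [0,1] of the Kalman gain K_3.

step 1: x^-=[1.5854, -1.6600]  P^-=[0.9102 0.1609; 0.1609 0.6700]  H_jac=[-0.0146 0.0000; 0.0000 0.9960]  S=[0.2702 0.0087; 0.0087 1.0847]  K=[-0.0539 0.1482; -0.0284 0.6155]  nu=[-1.1499, 0.7491]  x^+=[1.7584, -1.1663]  P^+=[0.8857 0.0619; 0.0619 0.2592]
step 2: x^-=[1.3969, -1.1663]  P^-=[1.2190 0.1462; 0.1462 0.4392]  H_jac=[0.1730 0.0000; 0.0000 0.9193]  S=[0.3065 0.0343; 0.0343 0.7912]  K=[0.6725 0.1408; 0.0256 0.5092]  nu=[-2.3149, 0.3664]  x^+=[-0.1083, -1.0390]  P^+=[1.0582 0.0724; 0.0724 0.2330]
step 3: x^-=[-0.4304, -1.0390]  P^-=[1.3955 0.1486; 0.1486 0.4130]  H_jac=[0.9088 0.0000; 0.0000 0.8619]  S=[1.4226 0.1274; 0.1274 0.7268]  K=[0.8897 0.0203; 0.0519 0.4806]  nu=[0.4472, -2.9470]  x^+=[-0.0922, -2.4323]  P^+=[0.2646 0.0212; 0.0212 0.2349]

K[0,1] = 0.0203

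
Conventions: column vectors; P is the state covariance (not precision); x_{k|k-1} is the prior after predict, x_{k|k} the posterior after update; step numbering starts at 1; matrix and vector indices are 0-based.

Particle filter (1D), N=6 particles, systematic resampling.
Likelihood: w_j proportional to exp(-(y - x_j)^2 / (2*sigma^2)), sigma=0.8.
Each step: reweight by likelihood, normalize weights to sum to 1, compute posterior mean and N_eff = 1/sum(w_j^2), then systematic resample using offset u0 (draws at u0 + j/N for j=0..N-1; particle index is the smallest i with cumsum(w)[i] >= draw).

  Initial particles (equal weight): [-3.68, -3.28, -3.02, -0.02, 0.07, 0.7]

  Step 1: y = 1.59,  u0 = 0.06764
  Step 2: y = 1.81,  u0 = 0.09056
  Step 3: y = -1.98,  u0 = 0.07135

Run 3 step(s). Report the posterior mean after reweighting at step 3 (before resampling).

step 1: w=[0.0000, 0.0000, 0.0000, 0.1581, 0.1970, 0.6450]  mean=0.4621  Neff=2.0843  idx=[3, 4, 5, 5, 5, 5]
step 2: w=[0.0431, 0.0554, 0.2254, 0.2254, 0.2254, 0.2254]  mean=0.6340  Neff=4.8057  idx=[1, 2, 3, 4, 4, 5]
step 3: w=[0.6723, 0.0655, 0.0655, 0.0655, 0.0655, 0.0655]  mean=0.2765  Neff=2.1121  idx=[0, 0, 0, 0, 2, 4]

post_mean = 0.2765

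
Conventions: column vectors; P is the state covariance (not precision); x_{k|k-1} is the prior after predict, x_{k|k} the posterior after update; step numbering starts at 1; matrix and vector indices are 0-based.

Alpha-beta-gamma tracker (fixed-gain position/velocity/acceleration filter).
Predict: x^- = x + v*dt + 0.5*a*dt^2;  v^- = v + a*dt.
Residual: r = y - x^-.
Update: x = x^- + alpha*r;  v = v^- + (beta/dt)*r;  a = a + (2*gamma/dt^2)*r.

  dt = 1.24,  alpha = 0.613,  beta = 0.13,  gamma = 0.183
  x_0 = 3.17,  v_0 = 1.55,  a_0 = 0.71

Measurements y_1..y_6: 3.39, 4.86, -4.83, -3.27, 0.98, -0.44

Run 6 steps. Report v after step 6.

v_post = -7.3131

step 1: x_pred=5.6378  r=-2.2478  x^+=4.2599  v^+=2.1947  a^+=0.1749
step 2: x_pred=7.1159  r=-2.2559  x^+=5.7330  v^+=2.1752  a^+=-0.3620
step 3: x_pred=8.1519  r=-12.9819  x^+=0.1940  v^+=0.3652  a^+=-3.4522
step 4: x_pred=-2.0072  r=-1.2628  x^+=-2.7813  v^+=-4.0478  a^+=-3.7528
step 5: x_pred=-10.6857  r=11.6657  x^+=-3.5346  v^+=-7.4783  a^+=-0.9759
step 6: x_pred=-13.5580  r=13.1180  x^+=-5.5167  v^+=-7.3131  a^+=2.1466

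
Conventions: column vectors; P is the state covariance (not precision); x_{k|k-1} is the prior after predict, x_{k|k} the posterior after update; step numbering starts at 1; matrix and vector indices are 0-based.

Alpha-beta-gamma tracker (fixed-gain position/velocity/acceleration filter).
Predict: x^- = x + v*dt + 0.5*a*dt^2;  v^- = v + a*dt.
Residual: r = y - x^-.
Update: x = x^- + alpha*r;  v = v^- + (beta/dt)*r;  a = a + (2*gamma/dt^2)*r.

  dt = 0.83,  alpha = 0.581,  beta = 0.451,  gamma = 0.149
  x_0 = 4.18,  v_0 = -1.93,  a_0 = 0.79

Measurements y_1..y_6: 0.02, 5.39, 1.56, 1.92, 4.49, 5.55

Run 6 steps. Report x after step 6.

step 1: x_pred=2.8502  r=-2.8302  x^+=1.2059  v^+=-2.8122  a^+=-0.4343
step 2: x_pred=-1.2778  r=6.6678  x^+=2.5962  v^+=0.4505  a^+=2.4500
step 3: x_pred=3.8140  r=-2.2540  x^+=2.5044  v^+=1.2593  a^+=1.4750
step 4: x_pred=4.0577  r=-2.1377  x^+=2.8157  v^+=1.3220  a^+=0.5503
step 5: x_pred=4.1025  r=0.3875  x^+=4.3276  v^+=1.9893  a^+=0.7179
step 6: x_pred=6.2260  r=-0.6760  x^+=5.8333  v^+=2.2178  a^+=0.4255

x_post = 5.8333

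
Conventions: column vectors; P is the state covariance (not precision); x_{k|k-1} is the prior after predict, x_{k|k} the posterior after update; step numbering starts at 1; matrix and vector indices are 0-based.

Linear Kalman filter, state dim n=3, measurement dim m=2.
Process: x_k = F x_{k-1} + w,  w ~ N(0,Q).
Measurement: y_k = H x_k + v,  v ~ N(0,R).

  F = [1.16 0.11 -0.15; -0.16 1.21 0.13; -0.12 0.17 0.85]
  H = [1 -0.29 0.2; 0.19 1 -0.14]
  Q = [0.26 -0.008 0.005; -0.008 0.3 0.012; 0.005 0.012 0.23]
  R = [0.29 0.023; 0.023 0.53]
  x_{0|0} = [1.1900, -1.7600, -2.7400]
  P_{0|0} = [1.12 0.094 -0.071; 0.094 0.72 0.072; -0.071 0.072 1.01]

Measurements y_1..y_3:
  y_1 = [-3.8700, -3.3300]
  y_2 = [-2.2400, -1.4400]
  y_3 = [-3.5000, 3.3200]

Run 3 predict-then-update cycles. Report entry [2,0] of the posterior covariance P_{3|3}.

step 1: x^-=[1.5978, -2.6762, -2.7710]  P^-=[1.8448 -0.0339 -0.3153; -0.0339 1.3891 0.3634; -0.3153 0.3634 1.0281]  S=[2.1442 0.0295; 0.0295 1.9080]  K=[0.8332 0.1762; -0.1794 0.7008; -0.1015 0.0852]  nu=[-5.6897, -1.3453]  x^+=[-3.3796, -2.5981, -2.3082]  P^+=[0.2886 0.0347 -0.1642; 0.0347 0.3905 0.2130; -0.1642 0.2130 0.9927]
step 2: x^-=[-3.8599, -2.9031, -1.9981]  P^-=[0.7344 -0.0451 -0.2985; -0.0451 0.9563 0.4503; -0.2985 0.4503 1.0563]  S=[1.0016 -0.0482; -0.0482 1.4062]  K=[0.6925 0.1206; -0.2021 0.6222; -0.2093 0.1675]  nu=[1.1777, 1.9167]  x^+=[-2.8133, -1.9484, -1.9236]  P^+=[0.2417 0.0091 -0.1773; 0.0091 0.3589 0.2534; -0.1773 0.2534 0.9696]
step 3: x^-=[-3.1892, -2.1575, -1.6287]  P^-=[0.6670 -0.0847 -0.3046; -0.0847 0.9316 0.4891; -0.3046 0.4891 1.0534]  S=[0.9481 -0.0812; -0.0812 1.3533]  K=[0.6741 0.1030; -0.2187 0.6127; -0.2320 0.1958]  nu=[-0.6108, 5.8555]  x^+=[-2.9977, 1.5638, -0.3408]  P^+=[0.2332 0.0013 -0.1749; 0.0013 0.3564 0.2637; -0.1749 0.2637 0.9431]

P_post[2,0] = -0.1749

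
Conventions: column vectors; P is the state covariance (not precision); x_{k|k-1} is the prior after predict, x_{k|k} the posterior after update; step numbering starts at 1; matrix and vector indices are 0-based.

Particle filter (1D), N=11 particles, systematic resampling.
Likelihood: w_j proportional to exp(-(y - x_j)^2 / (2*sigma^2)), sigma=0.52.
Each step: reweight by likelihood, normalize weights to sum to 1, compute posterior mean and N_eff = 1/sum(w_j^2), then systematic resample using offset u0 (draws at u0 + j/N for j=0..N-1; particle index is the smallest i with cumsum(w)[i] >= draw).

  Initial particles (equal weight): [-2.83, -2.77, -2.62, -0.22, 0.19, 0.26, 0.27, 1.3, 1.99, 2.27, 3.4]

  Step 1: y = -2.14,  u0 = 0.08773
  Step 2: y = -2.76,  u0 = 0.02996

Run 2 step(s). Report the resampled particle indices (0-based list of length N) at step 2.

resampled_idx = [0, 1, 2, 3, 4, 5, 6, 7, 8, 9, 10]

step 1: w=[0.2677, 0.3099, 0.4216, 0.0007, 0.0000, 0.0000, 0.0000, 0.0000, 0.0000, 0.0000, 0.0000]  mean=-2.7208  Neff=2.8945  idx=[0, 0, 1, 1, 1, 1, 2, 2, 2, 2, 2]
step 2: w=[0.0917, 0.0917, 0.0925, 0.0925, 0.0925, 0.0925, 0.0893, 0.0893, 0.0893, 0.0893, 0.0893]  mean=-2.7141  Neff=10.9969  idx=[0, 1, 2, 3, 4, 5, 6, 7, 8, 9, 10]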